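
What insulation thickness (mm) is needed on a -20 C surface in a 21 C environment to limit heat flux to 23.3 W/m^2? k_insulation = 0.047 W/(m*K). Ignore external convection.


dT = 21 - (-20) = 41 K
thickness = k * dT / q_max * 1000
thickness = 0.047 * 41 / 23.3 * 1000
thickness = 82.7 mm

82.7


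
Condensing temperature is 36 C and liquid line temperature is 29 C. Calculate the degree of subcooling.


Subcooling = T_cond - T_liquid
Subcooling = 36 - 29
Subcooling = 7 K

7


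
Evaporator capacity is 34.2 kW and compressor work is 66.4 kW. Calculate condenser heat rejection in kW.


Q_cond = Q_evap + W
Q_cond = 34.2 + 66.4
Q_cond = 100.6 kW

100.6


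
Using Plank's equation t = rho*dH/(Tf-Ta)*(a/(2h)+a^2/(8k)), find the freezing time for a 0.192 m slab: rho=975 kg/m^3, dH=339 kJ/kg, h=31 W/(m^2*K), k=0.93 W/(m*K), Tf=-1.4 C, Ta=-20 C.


dT = -1.4 - (-20) = 18.6 K
term1 = a/(2h) = 0.192/(2*31) = 0.003096774194
term2 = a^2/(8k) = 0.192^2/(8*0.93) = 0.00495483871
t = rho*dH*1000/dT * (term1 + term2)
t = 975*339*1000/18.6 * (0.003096774194 + 0.00495483871)
t = 143078 s

143078


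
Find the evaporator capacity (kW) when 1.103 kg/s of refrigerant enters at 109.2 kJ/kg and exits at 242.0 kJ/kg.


dh = 242.0 - 109.2 = 132.8 kJ/kg
Q_evap = m_dot * dh = 1.103 * 132.8
Q_evap = 146.48 kW

146.48


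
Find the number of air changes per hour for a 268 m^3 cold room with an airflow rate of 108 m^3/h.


ACH = flow / volume
ACH = 108 / 268
ACH = 0.403

0.403


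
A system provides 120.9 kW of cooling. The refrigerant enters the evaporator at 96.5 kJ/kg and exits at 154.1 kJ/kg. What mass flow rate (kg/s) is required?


dh = 154.1 - 96.5 = 57.6 kJ/kg
m_dot = Q / dh = 120.9 / 57.6 = 2.099 kg/s

2.099


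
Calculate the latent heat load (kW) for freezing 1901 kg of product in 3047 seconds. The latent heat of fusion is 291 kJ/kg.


Q_lat = m * h_fg / t
Q_lat = 1901 * 291 / 3047
Q_lat = 181.55 kW

181.55


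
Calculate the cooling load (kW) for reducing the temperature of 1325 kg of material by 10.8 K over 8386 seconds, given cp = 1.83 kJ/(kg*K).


Q = m * cp * dT / t
Q = 1325 * 1.83 * 10.8 / 8386
Q = 3.123 kW

3.123


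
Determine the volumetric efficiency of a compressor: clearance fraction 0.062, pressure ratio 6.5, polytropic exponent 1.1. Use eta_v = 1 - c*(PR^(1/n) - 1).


PR^(1/n) = 6.5^(1/1.1) = 5.48292294
eta_v = 1 - 0.062 * (5.48292294 - 1)
eta_v = 0.7221

0.7221


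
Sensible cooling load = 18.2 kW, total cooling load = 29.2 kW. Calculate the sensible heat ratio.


SHR = Q_sensible / Q_total
SHR = 18.2 / 29.2
SHR = 0.623

0.623


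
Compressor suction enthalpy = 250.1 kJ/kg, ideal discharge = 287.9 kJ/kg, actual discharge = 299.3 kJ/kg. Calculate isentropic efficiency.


dh_ideal = 287.9 - 250.1 = 37.8 kJ/kg
dh_actual = 299.3 - 250.1 = 49.2 kJ/kg
eta_s = dh_ideal / dh_actual = 37.8 / 49.2
eta_s = 0.7683

0.7683


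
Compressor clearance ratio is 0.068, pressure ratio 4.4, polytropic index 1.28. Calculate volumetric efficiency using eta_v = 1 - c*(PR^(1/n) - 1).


PR^(1/n) = 4.4^(1/1.28) = 3.18197969
eta_v = 1 - 0.068 * (3.18197969 - 1)
eta_v = 0.8516

0.8516


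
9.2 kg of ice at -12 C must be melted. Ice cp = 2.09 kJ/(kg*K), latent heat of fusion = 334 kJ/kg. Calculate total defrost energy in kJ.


Sensible heat = cp * dT = 2.09 * 12 = 25.08 kJ/kg
Total per kg = 25.08 + 334 = 359.08 kJ/kg
Q = m * total = 9.2 * 359.08
Q = 3303.5 kJ

3303.5


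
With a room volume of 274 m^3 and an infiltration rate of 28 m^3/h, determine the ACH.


ACH = flow / volume
ACH = 28 / 274
ACH = 0.102

0.102


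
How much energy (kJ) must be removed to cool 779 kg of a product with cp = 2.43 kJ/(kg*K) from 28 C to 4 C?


dT = 28 - (4) = 24 K
Q = m * cp * dT = 779 * 2.43 * 24
Q = 45431 kJ

45431


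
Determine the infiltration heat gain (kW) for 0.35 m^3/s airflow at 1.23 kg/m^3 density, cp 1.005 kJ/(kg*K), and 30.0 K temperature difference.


Q = V_dot * rho * cp * dT
Q = 0.35 * 1.23 * 1.005 * 30.0
Q = 12.98 kW

12.98


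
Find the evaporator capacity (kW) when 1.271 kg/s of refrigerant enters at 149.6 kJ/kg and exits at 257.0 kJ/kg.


dh = 257.0 - 149.6 = 107.4 kJ/kg
Q_evap = m_dot * dh = 1.271 * 107.4
Q_evap = 136.51 kW

136.51


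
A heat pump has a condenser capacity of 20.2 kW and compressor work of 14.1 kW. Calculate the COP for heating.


COP_hp = Q_cond / W
COP_hp = 20.2 / 14.1
COP_hp = 1.433

1.433


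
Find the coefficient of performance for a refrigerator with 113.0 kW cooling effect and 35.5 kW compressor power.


COP = Q_evap / W
COP = 113.0 / 35.5
COP = 3.183

3.183


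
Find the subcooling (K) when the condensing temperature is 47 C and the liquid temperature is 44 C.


Subcooling = T_cond - T_liquid
Subcooling = 47 - 44
Subcooling = 3 K

3


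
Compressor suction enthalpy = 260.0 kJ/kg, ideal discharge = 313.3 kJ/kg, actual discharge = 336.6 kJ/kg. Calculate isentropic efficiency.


dh_ideal = 313.3 - 260.0 = 53.3 kJ/kg
dh_actual = 336.6 - 260.0 = 76.6 kJ/kg
eta_s = dh_ideal / dh_actual = 53.3 / 76.6
eta_s = 0.6958

0.6958


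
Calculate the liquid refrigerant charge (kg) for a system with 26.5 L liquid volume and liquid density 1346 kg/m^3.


Charge = V * rho / 1000
Charge = 26.5 * 1346 / 1000
Charge = 35.67 kg

35.67


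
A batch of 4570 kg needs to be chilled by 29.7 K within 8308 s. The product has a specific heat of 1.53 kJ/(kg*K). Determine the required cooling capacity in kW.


Q = m * cp * dT / t
Q = 4570 * 1.53 * 29.7 / 8308
Q = 24.996 kW

24.996


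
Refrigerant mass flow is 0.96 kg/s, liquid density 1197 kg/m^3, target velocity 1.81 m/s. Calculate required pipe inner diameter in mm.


A = m_dot / (rho * v) = 0.96 / (1197 * 1.81) = 0.000443096692 m^2
d = sqrt(4*A/pi) * 1000
d = 23.8 mm

23.8


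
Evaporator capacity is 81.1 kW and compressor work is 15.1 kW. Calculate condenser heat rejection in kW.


Q_cond = Q_evap + W
Q_cond = 81.1 + 15.1
Q_cond = 96.2 kW

96.2


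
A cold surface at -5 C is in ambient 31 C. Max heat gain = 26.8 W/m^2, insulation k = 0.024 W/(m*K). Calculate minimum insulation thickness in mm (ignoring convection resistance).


dT = 31 - (-5) = 36 K
thickness = k * dT / q_max * 1000
thickness = 0.024 * 36 / 26.8 * 1000
thickness = 32.2 mm

32.2


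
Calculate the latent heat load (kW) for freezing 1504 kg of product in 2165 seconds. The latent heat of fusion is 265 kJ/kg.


Q_lat = m * h_fg / t
Q_lat = 1504 * 265 / 2165
Q_lat = 184.09 kW

184.09


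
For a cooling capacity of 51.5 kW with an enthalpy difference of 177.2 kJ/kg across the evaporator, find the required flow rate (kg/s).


m_dot = Q / dh
m_dot = 51.5 / 177.2
m_dot = 0.2906 kg/s

0.2906


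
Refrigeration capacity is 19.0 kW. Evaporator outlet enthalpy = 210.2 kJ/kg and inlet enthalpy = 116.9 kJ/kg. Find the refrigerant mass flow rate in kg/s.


dh = 210.2 - 116.9 = 93.3 kJ/kg
m_dot = Q / dh = 19.0 / 93.3 = 0.2036 kg/s

0.2036


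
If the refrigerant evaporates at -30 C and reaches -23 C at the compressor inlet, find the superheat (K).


Superheat = T_suction - T_evap
Superheat = -23 - (-30)
Superheat = 7 K

7


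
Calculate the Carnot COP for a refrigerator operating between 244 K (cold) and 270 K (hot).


dT = 270 - 244 = 26 K
COP_carnot = T_cold / dT = 244 / 26
COP_carnot = 9.385

9.385


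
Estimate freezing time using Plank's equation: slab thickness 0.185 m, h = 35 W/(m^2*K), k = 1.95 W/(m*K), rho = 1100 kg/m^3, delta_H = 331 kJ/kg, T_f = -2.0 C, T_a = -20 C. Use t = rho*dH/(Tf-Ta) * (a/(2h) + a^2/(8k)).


dT = -2.0 - (-20) = 18.0 K
term1 = a/(2h) = 0.185/(2*35) = 0.002642857143
term2 = a^2/(8k) = 0.185^2/(8*1.95) = 0.002193910256
t = rho*dH*1000/dT * (term1 + term2)
t = 1100*331*1000/18.0 * (0.002642857143 + 0.002193910256)
t = 97837 s

97837


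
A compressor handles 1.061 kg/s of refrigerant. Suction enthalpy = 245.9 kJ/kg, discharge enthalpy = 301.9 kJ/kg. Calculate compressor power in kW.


dh = 301.9 - 245.9 = 56.0 kJ/kg
W = m_dot * dh = 1.061 * 56.0 = 59.42 kW

59.42


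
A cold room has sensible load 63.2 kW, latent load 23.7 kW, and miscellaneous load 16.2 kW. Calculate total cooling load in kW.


Q_total = Q_s + Q_l + Q_misc
Q_total = 63.2 + 23.7 + 16.2
Q_total = 103.1 kW

103.1


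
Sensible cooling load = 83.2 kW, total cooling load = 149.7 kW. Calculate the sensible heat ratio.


SHR = Q_sensible / Q_total
SHR = 83.2 / 149.7
SHR = 0.556

0.556


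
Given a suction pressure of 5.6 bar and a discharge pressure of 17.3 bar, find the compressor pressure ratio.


PR = P_high / P_low
PR = 17.3 / 5.6
PR = 3.089

3.089


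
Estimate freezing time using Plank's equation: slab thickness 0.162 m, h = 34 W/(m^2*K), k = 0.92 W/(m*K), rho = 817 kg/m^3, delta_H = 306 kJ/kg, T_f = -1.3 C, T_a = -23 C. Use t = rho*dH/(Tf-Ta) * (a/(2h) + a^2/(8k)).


dT = -1.3 - (-23) = 21.7 K
term1 = a/(2h) = 0.162/(2*34) = 0.002382352941
term2 = a^2/(8k) = 0.162^2/(8*0.92) = 0.00356576087
t = rho*dH*1000/dT * (term1 + term2)
t = 817*306*1000/21.7 * (0.002382352941 + 0.00356576087)
t = 68527 s

68527


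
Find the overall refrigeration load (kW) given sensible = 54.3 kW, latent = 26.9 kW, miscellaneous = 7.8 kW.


Q_total = Q_s + Q_l + Q_misc
Q_total = 54.3 + 26.9 + 7.8
Q_total = 89.0 kW

89.0


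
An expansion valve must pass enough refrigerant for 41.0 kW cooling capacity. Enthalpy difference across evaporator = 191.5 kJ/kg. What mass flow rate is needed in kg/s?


m_dot = Q / dh
m_dot = 41.0 / 191.5
m_dot = 0.2141 kg/s

0.2141


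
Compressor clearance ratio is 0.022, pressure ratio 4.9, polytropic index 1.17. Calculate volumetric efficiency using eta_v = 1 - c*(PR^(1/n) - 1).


PR^(1/n) = 4.9^(1/1.17) = 3.88965587
eta_v = 1 - 0.022 * (3.88965587 - 1)
eta_v = 0.9364

0.9364


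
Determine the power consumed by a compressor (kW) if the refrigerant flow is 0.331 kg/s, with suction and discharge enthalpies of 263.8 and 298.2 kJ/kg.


dh = 298.2 - 263.8 = 34.4 kJ/kg
W = m_dot * dh = 0.331 * 34.4 = 11.39 kW

11.39


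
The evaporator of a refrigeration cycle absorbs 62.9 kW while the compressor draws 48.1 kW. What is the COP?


COP = Q_evap / W
COP = 62.9 / 48.1
COP = 1.308

1.308


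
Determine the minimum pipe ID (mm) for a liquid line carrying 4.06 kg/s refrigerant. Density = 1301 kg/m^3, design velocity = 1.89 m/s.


A = m_dot / (rho * v) = 4.06 / (1301 * 1.89) = 0.001651151536 m^2
d = sqrt(4*A/pi) * 1000
d = 45.9 mm

45.9


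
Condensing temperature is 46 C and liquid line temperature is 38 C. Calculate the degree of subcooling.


Subcooling = T_cond - T_liquid
Subcooling = 46 - 38
Subcooling = 8 K

8


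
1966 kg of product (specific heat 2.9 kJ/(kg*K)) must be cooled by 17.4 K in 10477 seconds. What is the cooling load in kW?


Q = m * cp * dT / t
Q = 1966 * 2.9 * 17.4 / 10477
Q = 9.469 kW

9.469


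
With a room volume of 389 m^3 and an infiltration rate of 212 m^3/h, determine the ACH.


ACH = flow / volume
ACH = 212 / 389
ACH = 0.545

0.545


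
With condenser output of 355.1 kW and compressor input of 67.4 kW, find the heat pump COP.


COP_hp = Q_cond / W
COP_hp = 355.1 / 67.4
COP_hp = 5.269

5.269


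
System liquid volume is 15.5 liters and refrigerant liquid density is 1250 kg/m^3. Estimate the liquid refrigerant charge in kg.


Charge = V * rho / 1000
Charge = 15.5 * 1250 / 1000
Charge = 19.38 kg

19.38


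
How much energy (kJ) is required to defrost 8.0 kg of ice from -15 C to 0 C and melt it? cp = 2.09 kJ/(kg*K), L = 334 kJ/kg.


Sensible heat = cp * dT = 2.09 * 15 = 31.35 kJ/kg
Total per kg = 31.35 + 334 = 365.35 kJ/kg
Q = m * total = 8.0 * 365.35
Q = 2922.8 kJ

2922.8


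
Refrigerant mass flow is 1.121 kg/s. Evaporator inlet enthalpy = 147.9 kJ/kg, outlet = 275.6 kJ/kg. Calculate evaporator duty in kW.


dh = 275.6 - 147.9 = 127.7 kJ/kg
Q_evap = m_dot * dh = 1.121 * 127.7
Q_evap = 143.15 kW

143.15


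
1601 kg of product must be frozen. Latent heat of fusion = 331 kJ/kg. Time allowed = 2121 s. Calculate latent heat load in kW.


Q_lat = m * h_fg / t
Q_lat = 1601 * 331 / 2121
Q_lat = 249.85 kW

249.85


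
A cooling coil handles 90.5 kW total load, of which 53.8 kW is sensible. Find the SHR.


SHR = Q_sensible / Q_total
SHR = 53.8 / 90.5
SHR = 0.594

0.594


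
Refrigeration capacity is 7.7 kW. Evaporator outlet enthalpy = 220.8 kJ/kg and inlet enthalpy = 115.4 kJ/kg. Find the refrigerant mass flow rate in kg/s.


dh = 220.8 - 115.4 = 105.4 kJ/kg
m_dot = Q / dh = 7.7 / 105.4 = 0.0731 kg/s

0.0731


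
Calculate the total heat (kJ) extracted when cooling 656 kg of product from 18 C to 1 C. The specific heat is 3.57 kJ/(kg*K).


dT = 18 - (1) = 17 K
Q = m * cp * dT = 656 * 3.57 * 17
Q = 39813 kJ

39813


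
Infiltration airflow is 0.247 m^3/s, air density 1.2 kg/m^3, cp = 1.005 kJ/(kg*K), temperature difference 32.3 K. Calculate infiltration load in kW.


Q = V_dot * rho * cp * dT
Q = 0.247 * 1.2 * 1.005 * 32.3
Q = 9.622 kW

9.622


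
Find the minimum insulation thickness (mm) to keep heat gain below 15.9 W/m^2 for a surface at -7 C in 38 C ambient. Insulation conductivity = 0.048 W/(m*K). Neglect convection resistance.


dT = 38 - (-7) = 45 K
thickness = k * dT / q_max * 1000
thickness = 0.048 * 45 / 15.9 * 1000
thickness = 135.8 mm

135.8


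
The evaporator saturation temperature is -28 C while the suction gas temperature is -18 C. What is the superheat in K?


Superheat = T_suction - T_evap
Superheat = -18 - (-28)
Superheat = 10 K

10


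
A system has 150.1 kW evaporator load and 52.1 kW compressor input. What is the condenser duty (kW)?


Q_cond = Q_evap + W
Q_cond = 150.1 + 52.1
Q_cond = 202.2 kW

202.2


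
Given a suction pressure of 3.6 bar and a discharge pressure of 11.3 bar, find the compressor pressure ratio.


PR = P_high / P_low
PR = 11.3 / 3.6
PR = 3.139

3.139


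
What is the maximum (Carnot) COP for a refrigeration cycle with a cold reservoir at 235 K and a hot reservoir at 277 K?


dT = 277 - 235 = 42 K
COP_carnot = T_cold / dT = 235 / 42
COP_carnot = 5.595

5.595


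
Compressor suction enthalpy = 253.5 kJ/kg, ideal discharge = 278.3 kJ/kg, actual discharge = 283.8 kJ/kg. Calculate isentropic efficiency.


dh_ideal = 278.3 - 253.5 = 24.8 kJ/kg
dh_actual = 283.8 - 253.5 = 30.3 kJ/kg
eta_s = dh_ideal / dh_actual = 24.8 / 30.3
eta_s = 0.8185

0.8185


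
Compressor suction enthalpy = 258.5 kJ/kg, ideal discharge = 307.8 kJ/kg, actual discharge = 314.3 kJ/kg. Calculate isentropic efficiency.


dh_ideal = 307.8 - 258.5 = 49.3 kJ/kg
dh_actual = 314.3 - 258.5 = 55.8 kJ/kg
eta_s = dh_ideal / dh_actual = 49.3 / 55.8
eta_s = 0.8835

0.8835


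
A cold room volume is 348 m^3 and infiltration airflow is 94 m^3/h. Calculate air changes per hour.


ACH = flow / volume
ACH = 94 / 348
ACH = 0.27

0.27


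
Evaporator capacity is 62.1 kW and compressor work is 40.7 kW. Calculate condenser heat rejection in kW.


Q_cond = Q_evap + W
Q_cond = 62.1 + 40.7
Q_cond = 102.8 kW

102.8


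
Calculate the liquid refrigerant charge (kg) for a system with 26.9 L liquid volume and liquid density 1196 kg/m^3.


Charge = V * rho / 1000
Charge = 26.9 * 1196 / 1000
Charge = 32.17 kg

32.17


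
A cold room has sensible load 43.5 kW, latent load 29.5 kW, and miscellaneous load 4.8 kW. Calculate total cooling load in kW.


Q_total = Q_s + Q_l + Q_misc
Q_total = 43.5 + 29.5 + 4.8
Q_total = 77.8 kW

77.8


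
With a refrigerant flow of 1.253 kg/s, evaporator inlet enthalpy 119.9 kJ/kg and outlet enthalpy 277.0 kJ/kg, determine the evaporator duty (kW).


dh = 277.0 - 119.9 = 157.1 kJ/kg
Q_evap = m_dot * dh = 1.253 * 157.1
Q_evap = 196.85 kW

196.85


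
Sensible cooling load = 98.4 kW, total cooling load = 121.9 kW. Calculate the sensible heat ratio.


SHR = Q_sensible / Q_total
SHR = 98.4 / 121.9
SHR = 0.807

0.807


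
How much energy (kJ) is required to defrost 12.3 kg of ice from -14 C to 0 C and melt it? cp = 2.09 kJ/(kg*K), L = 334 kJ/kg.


Sensible heat = cp * dT = 2.09 * 14 = 29.26 kJ/kg
Total per kg = 29.26 + 334 = 363.26 kJ/kg
Q = m * total = 12.3 * 363.26
Q = 4468.1 kJ

4468.1


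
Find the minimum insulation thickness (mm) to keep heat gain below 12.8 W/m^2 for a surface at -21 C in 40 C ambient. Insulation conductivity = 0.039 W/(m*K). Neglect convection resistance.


dT = 40 - (-21) = 61 K
thickness = k * dT / q_max * 1000
thickness = 0.039 * 61 / 12.8 * 1000
thickness = 185.9 mm

185.9


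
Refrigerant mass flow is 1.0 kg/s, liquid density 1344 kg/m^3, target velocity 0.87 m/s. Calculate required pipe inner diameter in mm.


A = m_dot / (rho * v) = 1.0 / (1344 * 0.87) = 0.0008552271483 m^2
d = sqrt(4*A/pi) * 1000
d = 33.0 mm

33.0


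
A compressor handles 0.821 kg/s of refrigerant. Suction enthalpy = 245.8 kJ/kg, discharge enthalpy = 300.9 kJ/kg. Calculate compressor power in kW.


dh = 300.9 - 245.8 = 55.1 kJ/kg
W = m_dot * dh = 0.821 * 55.1 = 45.24 kW

45.24


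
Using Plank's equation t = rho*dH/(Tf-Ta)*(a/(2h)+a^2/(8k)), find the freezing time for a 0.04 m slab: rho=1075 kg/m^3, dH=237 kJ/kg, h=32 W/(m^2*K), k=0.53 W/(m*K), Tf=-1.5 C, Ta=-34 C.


dT = -1.5 - (-34) = 32.5 K
term1 = a/(2h) = 0.04/(2*32) = 0.000625
term2 = a^2/(8k) = 0.04^2/(8*0.53) = 0.0003773584906
t = rho*dH*1000/dT * (term1 + term2)
t = 1075*237*1000/32.5 * (0.000625 + 0.0003773584906)
t = 7858 s

7858


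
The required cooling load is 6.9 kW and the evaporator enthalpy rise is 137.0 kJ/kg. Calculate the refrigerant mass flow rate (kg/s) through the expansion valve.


m_dot = Q / dh
m_dot = 6.9 / 137.0
m_dot = 0.0504 kg/s

0.0504


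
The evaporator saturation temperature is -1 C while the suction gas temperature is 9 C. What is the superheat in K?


Superheat = T_suction - T_evap
Superheat = 9 - (-1)
Superheat = 10 K

10


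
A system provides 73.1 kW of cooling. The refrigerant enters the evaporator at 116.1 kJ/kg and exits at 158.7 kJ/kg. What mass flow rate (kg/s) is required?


dh = 158.7 - 116.1 = 42.6 kJ/kg
m_dot = Q / dh = 73.1 / 42.6 = 1.716 kg/s

1.716


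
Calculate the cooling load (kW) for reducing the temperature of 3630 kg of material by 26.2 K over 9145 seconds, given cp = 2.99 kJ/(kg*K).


Q = m * cp * dT / t
Q = 3630 * 2.99 * 26.2 / 9145
Q = 31.095 kW

31.095


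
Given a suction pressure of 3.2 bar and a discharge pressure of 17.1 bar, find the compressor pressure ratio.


PR = P_high / P_low
PR = 17.1 / 3.2
PR = 5.344

5.344


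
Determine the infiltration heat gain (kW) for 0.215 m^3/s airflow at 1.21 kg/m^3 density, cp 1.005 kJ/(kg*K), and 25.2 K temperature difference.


Q = V_dot * rho * cp * dT
Q = 0.215 * 1.21 * 1.005 * 25.2
Q = 6.589 kW

6.589


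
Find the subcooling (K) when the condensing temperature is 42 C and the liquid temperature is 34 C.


Subcooling = T_cond - T_liquid
Subcooling = 42 - 34
Subcooling = 8 K

8


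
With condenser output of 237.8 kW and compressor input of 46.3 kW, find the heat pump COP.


COP_hp = Q_cond / W
COP_hp = 237.8 / 46.3
COP_hp = 5.136

5.136


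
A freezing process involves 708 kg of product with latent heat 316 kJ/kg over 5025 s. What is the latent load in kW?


Q_lat = m * h_fg / t
Q_lat = 708 * 316 / 5025
Q_lat = 44.52 kW

44.52


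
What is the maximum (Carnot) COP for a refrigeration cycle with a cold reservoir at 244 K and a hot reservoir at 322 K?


dT = 322 - 244 = 78 K
COP_carnot = T_cold / dT = 244 / 78
COP_carnot = 3.128

3.128


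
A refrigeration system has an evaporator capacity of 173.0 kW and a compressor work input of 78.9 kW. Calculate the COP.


COP = Q_evap / W
COP = 173.0 / 78.9
COP = 2.193

2.193


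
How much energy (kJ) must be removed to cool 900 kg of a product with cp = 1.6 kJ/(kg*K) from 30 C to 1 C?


dT = 30 - (1) = 29 K
Q = m * cp * dT = 900 * 1.6 * 29
Q = 41760 kJ

41760


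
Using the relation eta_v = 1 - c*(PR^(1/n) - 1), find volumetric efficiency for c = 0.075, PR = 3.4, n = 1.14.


PR^(1/n) = 3.4^(1/1.14) = 2.92556382
eta_v = 1 - 0.075 * (2.92556382 - 1)
eta_v = 0.8556

0.8556


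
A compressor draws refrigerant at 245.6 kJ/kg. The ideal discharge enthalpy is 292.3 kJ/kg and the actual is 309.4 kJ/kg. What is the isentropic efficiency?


dh_ideal = 292.3 - 245.6 = 46.7 kJ/kg
dh_actual = 309.4 - 245.6 = 63.8 kJ/kg
eta_s = dh_ideal / dh_actual = 46.7 / 63.8
eta_s = 0.732

0.732


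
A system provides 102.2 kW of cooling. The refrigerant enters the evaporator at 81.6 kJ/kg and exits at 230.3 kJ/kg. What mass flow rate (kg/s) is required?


dh = 230.3 - 81.6 = 148.7 kJ/kg
m_dot = Q / dh = 102.2 / 148.7 = 0.6873 kg/s

0.6873


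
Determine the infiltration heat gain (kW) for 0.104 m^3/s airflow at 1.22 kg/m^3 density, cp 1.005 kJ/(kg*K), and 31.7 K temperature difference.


Q = V_dot * rho * cp * dT
Q = 0.104 * 1.22 * 1.005 * 31.7
Q = 4.042 kW

4.042


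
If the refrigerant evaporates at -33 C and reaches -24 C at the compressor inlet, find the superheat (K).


Superheat = T_suction - T_evap
Superheat = -24 - (-33)
Superheat = 9 K

9


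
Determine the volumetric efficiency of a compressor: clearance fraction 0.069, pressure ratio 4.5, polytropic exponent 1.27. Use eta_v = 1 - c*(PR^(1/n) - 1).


PR^(1/n) = 4.5^(1/1.27) = 3.26844034
eta_v = 1 - 0.069 * (3.26844034 - 1)
eta_v = 0.8435

0.8435


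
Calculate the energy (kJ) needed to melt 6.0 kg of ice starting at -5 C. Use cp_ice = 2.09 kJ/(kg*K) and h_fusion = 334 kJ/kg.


Sensible heat = cp * dT = 2.09 * 5 = 10.45 kJ/kg
Total per kg = 10.45 + 334 = 344.45 kJ/kg
Q = m * total = 6.0 * 344.45
Q = 2066.7 kJ

2066.7


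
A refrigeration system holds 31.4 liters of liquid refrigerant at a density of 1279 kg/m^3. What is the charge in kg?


Charge = V * rho / 1000
Charge = 31.4 * 1279 / 1000
Charge = 40.16 kg

40.16


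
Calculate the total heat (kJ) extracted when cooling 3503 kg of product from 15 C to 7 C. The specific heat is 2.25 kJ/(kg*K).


dT = 15 - (7) = 8 K
Q = m * cp * dT = 3503 * 2.25 * 8
Q = 63054 kJ

63054


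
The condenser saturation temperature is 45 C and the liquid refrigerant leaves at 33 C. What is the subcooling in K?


Subcooling = T_cond - T_liquid
Subcooling = 45 - 33
Subcooling = 12 K

12


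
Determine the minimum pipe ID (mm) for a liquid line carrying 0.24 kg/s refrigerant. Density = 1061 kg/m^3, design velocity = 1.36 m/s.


A = m_dot / (rho * v) = 0.24 / (1061 * 1.36) = 0.0001663247768 m^2
d = sqrt(4*A/pi) * 1000
d = 14.6 mm

14.6


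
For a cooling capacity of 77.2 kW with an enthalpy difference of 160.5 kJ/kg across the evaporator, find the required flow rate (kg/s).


m_dot = Q / dh
m_dot = 77.2 / 160.5
m_dot = 0.481 kg/s

0.481


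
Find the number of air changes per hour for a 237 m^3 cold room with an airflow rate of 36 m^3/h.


ACH = flow / volume
ACH = 36 / 237
ACH = 0.152

0.152


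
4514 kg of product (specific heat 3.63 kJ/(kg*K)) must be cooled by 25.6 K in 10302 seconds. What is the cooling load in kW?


Q = m * cp * dT / t
Q = 4514 * 3.63 * 25.6 / 10302
Q = 40.718 kW

40.718


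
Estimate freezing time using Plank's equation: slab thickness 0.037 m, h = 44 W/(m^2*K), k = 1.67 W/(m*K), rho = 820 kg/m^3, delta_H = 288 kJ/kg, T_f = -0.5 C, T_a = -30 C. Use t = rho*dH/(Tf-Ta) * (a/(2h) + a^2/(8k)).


dT = -0.5 - (-30) = 29.5 K
term1 = a/(2h) = 0.037/(2*44) = 0.0004204545455
term2 = a^2/(8k) = 0.037^2/(8*1.67) = 0.0001024700599
t = rho*dH*1000/dT * (term1 + term2)
t = 820*288*1000/29.5 * (0.0004204545455 + 0.0001024700599)
t = 4186 s

4186


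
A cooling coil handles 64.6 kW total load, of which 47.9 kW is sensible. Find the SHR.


SHR = Q_sensible / Q_total
SHR = 47.9 / 64.6
SHR = 0.741

0.741


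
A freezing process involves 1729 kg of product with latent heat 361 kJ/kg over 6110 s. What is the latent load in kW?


Q_lat = m * h_fg / t
Q_lat = 1729 * 361 / 6110
Q_lat = 102.16 kW

102.16


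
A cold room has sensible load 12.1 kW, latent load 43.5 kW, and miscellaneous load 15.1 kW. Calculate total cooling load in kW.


Q_total = Q_s + Q_l + Q_misc
Q_total = 12.1 + 43.5 + 15.1
Q_total = 70.7 kW

70.7


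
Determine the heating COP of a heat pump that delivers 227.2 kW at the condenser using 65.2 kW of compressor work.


COP_hp = Q_cond / W
COP_hp = 227.2 / 65.2
COP_hp = 3.485

3.485


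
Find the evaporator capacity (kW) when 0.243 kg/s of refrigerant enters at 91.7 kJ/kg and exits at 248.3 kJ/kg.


dh = 248.3 - 91.7 = 156.6 kJ/kg
Q_evap = m_dot * dh = 0.243 * 156.6
Q_evap = 38.05 kW

38.05


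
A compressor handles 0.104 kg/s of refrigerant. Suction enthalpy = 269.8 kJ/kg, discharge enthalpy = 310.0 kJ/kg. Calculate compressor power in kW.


dh = 310.0 - 269.8 = 40.2 kJ/kg
W = m_dot * dh = 0.104 * 40.2 = 4.18 kW

4.18


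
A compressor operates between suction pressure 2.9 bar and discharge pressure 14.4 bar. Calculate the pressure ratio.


PR = P_high / P_low
PR = 14.4 / 2.9
PR = 4.966

4.966


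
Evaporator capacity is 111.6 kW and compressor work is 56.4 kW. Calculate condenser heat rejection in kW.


Q_cond = Q_evap + W
Q_cond = 111.6 + 56.4
Q_cond = 168.0 kW

168.0


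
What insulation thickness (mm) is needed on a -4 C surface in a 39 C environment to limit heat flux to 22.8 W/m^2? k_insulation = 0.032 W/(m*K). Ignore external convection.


dT = 39 - (-4) = 43 K
thickness = k * dT / q_max * 1000
thickness = 0.032 * 43 / 22.8 * 1000
thickness = 60.4 mm

60.4


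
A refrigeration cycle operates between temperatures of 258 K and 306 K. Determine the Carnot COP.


dT = 306 - 258 = 48 K
COP_carnot = T_cold / dT = 258 / 48
COP_carnot = 5.375

5.375


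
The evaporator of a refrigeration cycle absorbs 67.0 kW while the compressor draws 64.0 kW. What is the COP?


COP = Q_evap / W
COP = 67.0 / 64.0
COP = 1.047

1.047


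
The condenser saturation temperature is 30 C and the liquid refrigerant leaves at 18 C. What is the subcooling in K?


Subcooling = T_cond - T_liquid
Subcooling = 30 - 18
Subcooling = 12 K

12


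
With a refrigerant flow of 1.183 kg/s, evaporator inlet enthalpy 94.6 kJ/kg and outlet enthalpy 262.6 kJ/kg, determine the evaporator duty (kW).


dh = 262.6 - 94.6 = 168.0 kJ/kg
Q_evap = m_dot * dh = 1.183 * 168.0
Q_evap = 198.74 kW

198.74


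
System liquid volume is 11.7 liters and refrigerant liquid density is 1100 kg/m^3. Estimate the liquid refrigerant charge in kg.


Charge = V * rho / 1000
Charge = 11.7 * 1100 / 1000
Charge = 12.87 kg

12.87


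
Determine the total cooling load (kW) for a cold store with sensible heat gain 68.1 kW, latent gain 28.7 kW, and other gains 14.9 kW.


Q_total = Q_s + Q_l + Q_misc
Q_total = 68.1 + 28.7 + 14.9
Q_total = 111.7 kW

111.7


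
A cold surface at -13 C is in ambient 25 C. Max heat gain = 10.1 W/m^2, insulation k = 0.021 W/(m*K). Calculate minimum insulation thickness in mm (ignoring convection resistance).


dT = 25 - (-13) = 38 K
thickness = k * dT / q_max * 1000
thickness = 0.021 * 38 / 10.1 * 1000
thickness = 79.0 mm

79.0


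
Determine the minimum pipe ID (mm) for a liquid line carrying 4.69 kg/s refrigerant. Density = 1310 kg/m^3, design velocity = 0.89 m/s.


A = m_dot / (rho * v) = 4.69 / (1310 * 0.89) = 0.004022643451 m^2
d = sqrt(4*A/pi) * 1000
d = 71.6 mm

71.6


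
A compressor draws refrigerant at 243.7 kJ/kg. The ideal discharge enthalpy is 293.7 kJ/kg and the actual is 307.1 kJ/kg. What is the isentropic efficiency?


dh_ideal = 293.7 - 243.7 = 50.0 kJ/kg
dh_actual = 307.1 - 243.7 = 63.4 kJ/kg
eta_s = dh_ideal / dh_actual = 50.0 / 63.4
eta_s = 0.7886

0.7886


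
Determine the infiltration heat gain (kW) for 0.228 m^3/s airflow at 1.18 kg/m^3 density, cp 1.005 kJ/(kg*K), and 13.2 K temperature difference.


Q = V_dot * rho * cp * dT
Q = 0.228 * 1.18 * 1.005 * 13.2
Q = 3.569 kW

3.569


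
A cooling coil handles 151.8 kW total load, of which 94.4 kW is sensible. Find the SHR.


SHR = Q_sensible / Q_total
SHR = 94.4 / 151.8
SHR = 0.622

0.622


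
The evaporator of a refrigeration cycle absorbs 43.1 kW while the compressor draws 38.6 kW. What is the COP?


COP = Q_evap / W
COP = 43.1 / 38.6
COP = 1.117

1.117


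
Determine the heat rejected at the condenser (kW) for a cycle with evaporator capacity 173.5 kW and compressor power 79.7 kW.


Q_cond = Q_evap + W
Q_cond = 173.5 + 79.7
Q_cond = 253.2 kW

253.2


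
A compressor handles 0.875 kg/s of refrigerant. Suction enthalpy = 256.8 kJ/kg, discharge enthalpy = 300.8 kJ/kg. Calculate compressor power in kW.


dh = 300.8 - 256.8 = 44.0 kJ/kg
W = m_dot * dh = 0.875 * 44.0 = 38.5 kW

38.5


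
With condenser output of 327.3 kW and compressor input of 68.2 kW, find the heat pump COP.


COP_hp = Q_cond / W
COP_hp = 327.3 / 68.2
COP_hp = 4.799

4.799


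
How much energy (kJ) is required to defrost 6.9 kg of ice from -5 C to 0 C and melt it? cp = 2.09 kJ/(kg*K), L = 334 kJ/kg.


Sensible heat = cp * dT = 2.09 * 5 = 10.45 kJ/kg
Total per kg = 10.45 + 334 = 344.45 kJ/kg
Q = m * total = 6.9 * 344.45
Q = 2376.7 kJ

2376.7


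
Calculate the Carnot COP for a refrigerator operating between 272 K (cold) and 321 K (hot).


dT = 321 - 272 = 49 K
COP_carnot = T_cold / dT = 272 / 49
COP_carnot = 5.551

5.551


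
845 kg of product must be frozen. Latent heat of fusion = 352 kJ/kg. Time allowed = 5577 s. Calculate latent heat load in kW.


Q_lat = m * h_fg / t
Q_lat = 845 * 352 / 5577
Q_lat = 53.33 kW

53.33


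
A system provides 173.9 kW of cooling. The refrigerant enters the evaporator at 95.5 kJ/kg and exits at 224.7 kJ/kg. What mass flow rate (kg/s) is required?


dh = 224.7 - 95.5 = 129.2 kJ/kg
m_dot = Q / dh = 173.9 / 129.2 = 1.346 kg/s

1.346


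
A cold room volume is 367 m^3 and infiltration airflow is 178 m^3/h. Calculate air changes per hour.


ACH = flow / volume
ACH = 178 / 367
ACH = 0.485

0.485


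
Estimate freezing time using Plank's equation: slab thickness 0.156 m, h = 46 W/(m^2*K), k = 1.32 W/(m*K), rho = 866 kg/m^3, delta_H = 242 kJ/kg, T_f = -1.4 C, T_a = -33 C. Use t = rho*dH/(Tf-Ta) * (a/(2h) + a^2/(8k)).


dT = -1.4 - (-33) = 31.6 K
term1 = a/(2h) = 0.156/(2*46) = 0.001695652174
term2 = a^2/(8k) = 0.156^2/(8*1.32) = 0.002304545455
t = rho*dH*1000/dT * (term1 + term2)
t = 866*242*1000/31.6 * (0.001695652174 + 0.002304545455)
t = 26529 s

26529


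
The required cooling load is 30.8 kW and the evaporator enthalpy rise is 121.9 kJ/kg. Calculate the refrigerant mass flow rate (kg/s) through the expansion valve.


m_dot = Q / dh
m_dot = 30.8 / 121.9
m_dot = 0.2527 kg/s

0.2527


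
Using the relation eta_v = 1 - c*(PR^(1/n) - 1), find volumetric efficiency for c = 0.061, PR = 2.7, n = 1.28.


PR^(1/n) = 2.7^(1/1.28) = 2.17271589
eta_v = 1 - 0.061 * (2.17271589 - 1)
eta_v = 0.9285

0.9285


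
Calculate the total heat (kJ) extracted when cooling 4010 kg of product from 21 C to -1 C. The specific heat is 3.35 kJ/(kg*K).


dT = 21 - (-1) = 22 K
Q = m * cp * dT = 4010 * 3.35 * 22
Q = 295537 kJ

295537


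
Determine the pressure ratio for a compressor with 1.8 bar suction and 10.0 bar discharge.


PR = P_high / P_low
PR = 10.0 / 1.8
PR = 5.556

5.556


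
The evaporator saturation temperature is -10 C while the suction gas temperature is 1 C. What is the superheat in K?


Superheat = T_suction - T_evap
Superheat = 1 - (-10)
Superheat = 11 K

11


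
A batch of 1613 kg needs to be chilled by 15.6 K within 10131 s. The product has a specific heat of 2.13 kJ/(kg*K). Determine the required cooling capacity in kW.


Q = m * cp * dT / t
Q = 1613 * 2.13 * 15.6 / 10131
Q = 5.29 kW

5.29


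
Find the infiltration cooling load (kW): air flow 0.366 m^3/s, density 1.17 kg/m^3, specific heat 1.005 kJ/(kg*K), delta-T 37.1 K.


Q = V_dot * rho * cp * dT
Q = 0.366 * 1.17 * 1.005 * 37.1
Q = 15.966 kW

15.966


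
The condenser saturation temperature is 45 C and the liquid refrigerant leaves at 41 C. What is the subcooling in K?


Subcooling = T_cond - T_liquid
Subcooling = 45 - 41
Subcooling = 4 K

4


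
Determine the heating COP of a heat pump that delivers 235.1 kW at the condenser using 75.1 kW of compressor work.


COP_hp = Q_cond / W
COP_hp = 235.1 / 75.1
COP_hp = 3.13

3.13


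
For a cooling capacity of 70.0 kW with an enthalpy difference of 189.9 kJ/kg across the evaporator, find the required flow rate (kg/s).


m_dot = Q / dh
m_dot = 70.0 / 189.9
m_dot = 0.3686 kg/s

0.3686


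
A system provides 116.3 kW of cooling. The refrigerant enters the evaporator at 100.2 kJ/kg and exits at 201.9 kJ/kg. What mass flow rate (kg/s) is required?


dh = 201.9 - 100.2 = 101.7 kJ/kg
m_dot = Q / dh = 116.3 / 101.7 = 1.1436 kg/s

1.1436


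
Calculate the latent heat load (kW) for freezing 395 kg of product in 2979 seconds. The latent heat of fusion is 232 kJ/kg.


Q_lat = m * h_fg / t
Q_lat = 395 * 232 / 2979
Q_lat = 30.76 kW

30.76


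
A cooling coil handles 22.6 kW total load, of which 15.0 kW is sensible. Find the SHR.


SHR = Q_sensible / Q_total
SHR = 15.0 / 22.6
SHR = 0.664

0.664


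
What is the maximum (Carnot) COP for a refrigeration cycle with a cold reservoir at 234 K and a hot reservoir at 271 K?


dT = 271 - 234 = 37 K
COP_carnot = T_cold / dT = 234 / 37
COP_carnot = 6.324

6.324


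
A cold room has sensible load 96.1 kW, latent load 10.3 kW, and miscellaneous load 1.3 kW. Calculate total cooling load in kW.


Q_total = Q_s + Q_l + Q_misc
Q_total = 96.1 + 10.3 + 1.3
Q_total = 107.7 kW

107.7


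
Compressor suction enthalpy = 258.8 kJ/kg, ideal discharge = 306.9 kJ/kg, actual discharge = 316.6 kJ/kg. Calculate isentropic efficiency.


dh_ideal = 306.9 - 258.8 = 48.1 kJ/kg
dh_actual = 316.6 - 258.8 = 57.8 kJ/kg
eta_s = dh_ideal / dh_actual = 48.1 / 57.8
eta_s = 0.8322

0.8322


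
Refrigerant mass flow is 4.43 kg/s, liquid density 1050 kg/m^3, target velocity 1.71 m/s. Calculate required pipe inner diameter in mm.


A = m_dot / (rho * v) = 4.43 / (1050 * 1.71) = 0.002467279309 m^2
d = sqrt(4*A/pi) * 1000
d = 56.0 mm

56.0


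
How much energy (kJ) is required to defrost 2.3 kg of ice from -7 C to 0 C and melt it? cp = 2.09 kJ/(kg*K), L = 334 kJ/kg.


Sensible heat = cp * dT = 2.09 * 7 = 14.63 kJ/kg
Total per kg = 14.63 + 334 = 348.63 kJ/kg
Q = m * total = 2.3 * 348.63
Q = 801.8 kJ

801.8


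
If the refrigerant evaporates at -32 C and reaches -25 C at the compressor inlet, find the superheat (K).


Superheat = T_suction - T_evap
Superheat = -25 - (-32)
Superheat = 7 K

7


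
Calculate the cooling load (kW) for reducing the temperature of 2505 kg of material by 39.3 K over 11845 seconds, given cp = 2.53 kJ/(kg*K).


Q = m * cp * dT / t
Q = 2505 * 2.53 * 39.3 / 11845
Q = 21.027 kW

21.027


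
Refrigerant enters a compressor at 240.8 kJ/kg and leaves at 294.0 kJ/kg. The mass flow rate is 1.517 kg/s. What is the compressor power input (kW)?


dh = 294.0 - 240.8 = 53.2 kJ/kg
W = m_dot * dh = 1.517 * 53.2 = 80.7 kW

80.7


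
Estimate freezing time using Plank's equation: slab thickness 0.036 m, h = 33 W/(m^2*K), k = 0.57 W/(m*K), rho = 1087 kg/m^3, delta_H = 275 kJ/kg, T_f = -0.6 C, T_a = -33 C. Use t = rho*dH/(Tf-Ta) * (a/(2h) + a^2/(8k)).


dT = -0.6 - (-33) = 32.4 K
term1 = a/(2h) = 0.036/(2*33) = 0.0005454545455
term2 = a^2/(8k) = 0.036^2/(8*0.57) = 0.0002842105263
t = rho*dH*1000/dT * (term1 + term2)
t = 1087*275*1000/32.4 * (0.0005454545455 + 0.0002842105263)
t = 7655 s

7655


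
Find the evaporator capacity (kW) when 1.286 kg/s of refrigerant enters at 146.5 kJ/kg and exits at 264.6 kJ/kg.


dh = 264.6 - 146.5 = 118.1 kJ/kg
Q_evap = m_dot * dh = 1.286 * 118.1
Q_evap = 151.88 kW

151.88


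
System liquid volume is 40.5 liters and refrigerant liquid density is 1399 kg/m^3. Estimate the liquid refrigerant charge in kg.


Charge = V * rho / 1000
Charge = 40.5 * 1399 / 1000
Charge = 56.66 kg

56.66


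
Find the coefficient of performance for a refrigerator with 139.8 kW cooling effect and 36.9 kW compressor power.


COP = Q_evap / W
COP = 139.8 / 36.9
COP = 3.789

3.789


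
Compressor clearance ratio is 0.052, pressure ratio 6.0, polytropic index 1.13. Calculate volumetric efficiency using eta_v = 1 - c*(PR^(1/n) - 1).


PR^(1/n) = 6.0^(1/1.13) = 4.8823558
eta_v = 1 - 0.052 * (4.8823558 - 1)
eta_v = 0.7981

0.7981


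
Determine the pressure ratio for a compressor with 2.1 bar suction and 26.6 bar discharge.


PR = P_high / P_low
PR = 26.6 / 2.1
PR = 12.667

12.667


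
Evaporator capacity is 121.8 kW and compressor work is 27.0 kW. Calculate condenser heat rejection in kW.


Q_cond = Q_evap + W
Q_cond = 121.8 + 27.0
Q_cond = 148.8 kW

148.8


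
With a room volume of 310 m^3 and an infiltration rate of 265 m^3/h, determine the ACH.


ACH = flow / volume
ACH = 265 / 310
ACH = 0.855

0.855


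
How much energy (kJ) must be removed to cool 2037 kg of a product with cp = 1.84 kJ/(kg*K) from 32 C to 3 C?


dT = 32 - (3) = 29 K
Q = m * cp * dT = 2037 * 1.84 * 29
Q = 108694 kJ

108694


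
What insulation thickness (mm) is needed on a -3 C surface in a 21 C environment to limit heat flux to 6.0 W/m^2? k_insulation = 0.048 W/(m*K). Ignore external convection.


dT = 21 - (-3) = 24 K
thickness = k * dT / q_max * 1000
thickness = 0.048 * 24 / 6.0 * 1000
thickness = 192.0 mm

192.0


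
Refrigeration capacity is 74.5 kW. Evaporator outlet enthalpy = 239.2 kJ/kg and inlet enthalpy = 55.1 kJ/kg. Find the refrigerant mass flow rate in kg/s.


dh = 239.2 - 55.1 = 184.1 kJ/kg
m_dot = Q / dh = 74.5 / 184.1 = 0.4047 kg/s

0.4047


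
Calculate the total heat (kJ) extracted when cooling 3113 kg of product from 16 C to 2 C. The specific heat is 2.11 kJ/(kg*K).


dT = 16 - (2) = 14 K
Q = m * cp * dT = 3113 * 2.11 * 14
Q = 91958 kJ

91958


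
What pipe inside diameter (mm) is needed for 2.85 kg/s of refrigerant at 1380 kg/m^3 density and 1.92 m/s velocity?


A = m_dot / (rho * v) = 2.85 / (1380 * 1.92) = 0.001075634058 m^2
d = sqrt(4*A/pi) * 1000
d = 37.0 mm

37.0


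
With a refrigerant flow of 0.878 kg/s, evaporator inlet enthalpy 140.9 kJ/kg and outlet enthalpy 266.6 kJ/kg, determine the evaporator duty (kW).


dh = 266.6 - 140.9 = 125.7 kJ/kg
Q_evap = m_dot * dh = 0.878 * 125.7
Q_evap = 110.36 kW

110.36


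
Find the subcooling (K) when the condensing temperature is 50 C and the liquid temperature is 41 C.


Subcooling = T_cond - T_liquid
Subcooling = 50 - 41
Subcooling = 9 K

9


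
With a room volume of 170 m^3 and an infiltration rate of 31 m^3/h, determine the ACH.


ACH = flow / volume
ACH = 31 / 170
ACH = 0.182

0.182


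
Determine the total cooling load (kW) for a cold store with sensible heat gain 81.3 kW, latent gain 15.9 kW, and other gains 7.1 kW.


Q_total = Q_s + Q_l + Q_misc
Q_total = 81.3 + 15.9 + 7.1
Q_total = 104.3 kW

104.3


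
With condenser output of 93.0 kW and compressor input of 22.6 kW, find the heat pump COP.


COP_hp = Q_cond / W
COP_hp = 93.0 / 22.6
COP_hp = 4.115

4.115


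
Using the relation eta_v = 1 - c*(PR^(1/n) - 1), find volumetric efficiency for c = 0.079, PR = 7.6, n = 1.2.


PR^(1/n) = 7.6^(1/1.2) = 5.42015027
eta_v = 1 - 0.079 * (5.42015027 - 1)
eta_v = 0.6508

0.6508


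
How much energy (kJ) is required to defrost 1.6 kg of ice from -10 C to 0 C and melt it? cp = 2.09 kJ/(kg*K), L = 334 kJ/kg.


Sensible heat = cp * dT = 2.09 * 10 = 20.9 kJ/kg
Total per kg = 20.9 + 334 = 354.9 kJ/kg
Q = m * total = 1.6 * 354.9
Q = 567.8 kJ

567.8
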